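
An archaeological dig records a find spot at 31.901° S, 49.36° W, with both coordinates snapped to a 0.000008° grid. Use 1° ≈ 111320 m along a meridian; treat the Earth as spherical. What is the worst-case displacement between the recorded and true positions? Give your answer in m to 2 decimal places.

With a 0.000008° grid the true value lies within half a step, ±0.000008°/2 = ±4e-06°, of the stored one.
Latitude error → 4e-06 × 111320 = 0.44528 m along the meridian.
Longitude error → 4e-06 × 111320 × cos 31.901° = 4e-06 × 111320 × 0.8490 ≈ 0.378026 m.
Worst case both components are at the extreme and orthogonal: √(0.44528² + 0.378026²) ≈ 0.584104 m.

0.58 m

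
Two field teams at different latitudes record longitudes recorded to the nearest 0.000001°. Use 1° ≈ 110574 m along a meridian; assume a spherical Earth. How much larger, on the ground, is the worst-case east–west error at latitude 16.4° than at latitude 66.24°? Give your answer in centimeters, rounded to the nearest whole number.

Rounding to 6 decimal places leaves the longitude within ±5e-07° of the true value.
At 16.4°: 5e-07° × 110574 × cos 16.4° = 5e-07 × 110574 × 0.9593 ≈ 0.053038 m.
Error at 66.24° = 5e-07° × 110574 × cos 66.24° ≈ 0.055287 × 0.4029 = 0.022275 m.
Difference: 0.053038 − 0.022275 = 0.030762 m.
That is 0.0307621 m = 3.0762 cm.

3 centimeters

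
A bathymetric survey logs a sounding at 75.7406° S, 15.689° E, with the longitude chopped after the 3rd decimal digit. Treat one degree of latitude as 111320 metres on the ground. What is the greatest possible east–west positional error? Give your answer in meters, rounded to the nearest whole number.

27 meters

Truncating at 3 decimal places can drop up to a full unit in the last place, so the longitude may be off by as much as 0.001°.
One degree of longitude at 75.7406° is 111320 × cos 75.7406° ≈ 111320 × 0.2463 = 27419.5 m.
East–west error: 0.001° × 27419.5 m/° ≈ 27.4195 m.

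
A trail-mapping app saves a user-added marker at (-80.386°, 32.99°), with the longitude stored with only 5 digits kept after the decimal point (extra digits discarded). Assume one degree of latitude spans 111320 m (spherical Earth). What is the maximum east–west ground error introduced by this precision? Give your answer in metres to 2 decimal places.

0.19 metres

Truncating at 5 decimal places can drop up to a full unit in the last place, so the longitude may be off by as much as 1e-05°.
At latitude 80.386° a degree of longitude spans 111320 m × cos 80.386° = 111320 × 0.1670 ≈ 18591.5 m.
East–west error: 1e-05° × 18591.5 m/° ≈ 0.185915 m.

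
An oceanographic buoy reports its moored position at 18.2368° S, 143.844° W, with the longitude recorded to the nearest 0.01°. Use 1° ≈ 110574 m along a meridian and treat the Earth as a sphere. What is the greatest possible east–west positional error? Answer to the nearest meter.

525 meters

Rounding to 2 decimal places leaves the longitude within ±0.005° of the true value.
At latitude 18.2368° a degree of longitude spans 110574 m × cos 18.2368° = 110574 × 0.9498 ≈ 105020 m.
East–west error: 0.005° × 105020 m/° ≈ 525.1 m.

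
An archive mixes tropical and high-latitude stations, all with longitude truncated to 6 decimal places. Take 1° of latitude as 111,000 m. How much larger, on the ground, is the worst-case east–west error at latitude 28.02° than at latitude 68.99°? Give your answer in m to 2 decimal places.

0.06 m

Truncating at 6 decimal places can drop up to a full unit in the last place, so the longitude may be off by as much as 1e-06°.
Error at 28.02° = 1e-06° × 111000 × cos 28.02° ≈ 0.111 × 0.8828 = 0.097989 m.
At 68.99°: 1e-06° × 111000 × cos 68.99° = 1e-06 × 111000 × 0.3585 ≈ 0.039797 m.
Difference: 0.097989 − 0.039797 = 0.058192 m.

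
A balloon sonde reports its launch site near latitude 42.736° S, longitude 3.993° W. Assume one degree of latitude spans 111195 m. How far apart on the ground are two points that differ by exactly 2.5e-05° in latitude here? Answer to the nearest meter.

Along a meridian 2.5e-05° is 2.5e-05 × 111195 = 2.77988 m.

3 meters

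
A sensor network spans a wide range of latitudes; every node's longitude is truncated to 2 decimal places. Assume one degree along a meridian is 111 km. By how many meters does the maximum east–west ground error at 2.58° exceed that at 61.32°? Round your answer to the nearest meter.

Truncating at 2 decimal places can drop up to a full unit in the last place, so the longitude may be off by as much as 0.01°.
Error at 2.58° = 0.01° × 111000 × cos 2.58° ≈ 1110 × 0.9990 = 1108.9 m.
At 61.32°: 0.01° × 111000 × cos 61.32° = 0.01 × 111000 × 0.4799 ≈ 532.71 m.
So the lower-latitude error exceeds the higher by 1108.9 − 532.71 = 576.17 m.

576 meters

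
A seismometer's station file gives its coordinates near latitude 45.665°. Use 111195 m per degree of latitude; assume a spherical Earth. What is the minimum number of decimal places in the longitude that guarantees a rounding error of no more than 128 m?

3 decimal places

At 45.665° one degree of longitude covers 111195 × cos 45.665° ≈ 111195 × 0.6989 ≈ 77708.9 m.
N decimal places → at most half a unit in the last place, 0.5 × 10⁻ᴺ° = 77708.9/2 × 10⁻ᴺ m.
Need 0.5 × 77708.9 × 10⁻ᴺ ≤ 128 → 10⁻ᴺ ≤ 3.294e-03, so N ≥ 2.48.
At 2 places the error can reach 389 m, but 3 places keeps it to 38.9 m.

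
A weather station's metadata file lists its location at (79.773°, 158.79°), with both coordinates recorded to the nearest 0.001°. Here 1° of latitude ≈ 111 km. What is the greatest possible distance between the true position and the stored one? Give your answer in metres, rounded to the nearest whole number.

Rounding to 3 decimal places leaves each coordinate within ±0.0005° of the true value.
North–south component: 0.0005° × 111000 = 55.5 m.
Longitude error → 0.0005 × 111000 × cos 79.773° = 0.0005 × 111000 × 0.1775 ≈ 9.85394 m.
Worst case both components are at the extreme and orthogonal: √(55.5² + 9.85394²) ≈ 56.368 m.

56 metres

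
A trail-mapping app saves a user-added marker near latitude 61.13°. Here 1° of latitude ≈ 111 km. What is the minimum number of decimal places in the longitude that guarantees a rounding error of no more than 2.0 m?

5 decimal places

At 61.13° one degree of longitude covers 111000 × cos 61.13° ≈ 111000 × 0.4828 ≈ 53593.5 m.
N decimal places → at most half a unit in the last place, 0.5 × 10⁻ᴺ° = 53593.5/2 × 10⁻ᴺ m.
Setting 26796.7 × 10⁻ᴺ ≤ 2.0 gives 10ᴺ ≥ 1.34e+04, i.e. N ≥ 4.13.
N = 4 would give 2.68 m (too coarse); N = 5 gives 0.268 m ≤ 2.0 m.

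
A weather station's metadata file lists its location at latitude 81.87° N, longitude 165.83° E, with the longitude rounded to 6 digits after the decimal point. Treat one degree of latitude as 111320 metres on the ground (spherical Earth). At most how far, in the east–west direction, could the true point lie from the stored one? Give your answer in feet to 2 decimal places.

0.03 feet

Rounding to 6 decimal places leaves the longitude within ±5e-07° of the true value.
At latitude 81.87° a degree of longitude spans 111320 m × cos 81.87° = 111320 × 0.1414 ≈ 15742.8 m.
East–west error: 5e-07° × 15742.8 m/° ≈ 0.00787141 m.
Converting: 0.00787141 m × 3.2808 ft/m ≈ 0.025825 ft.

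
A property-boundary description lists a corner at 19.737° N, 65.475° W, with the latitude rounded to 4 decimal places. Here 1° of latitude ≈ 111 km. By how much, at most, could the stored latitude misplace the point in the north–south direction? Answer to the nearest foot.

Rounding to 4 decimal places leaves the latitude within ±5e-05° of the true value.
So the N–S error is at most 5e-05 × 111000 = 5.55 m.
Converting: 5.55 m × 3.2808 ft/m ≈ 18.209 ft.

18 feet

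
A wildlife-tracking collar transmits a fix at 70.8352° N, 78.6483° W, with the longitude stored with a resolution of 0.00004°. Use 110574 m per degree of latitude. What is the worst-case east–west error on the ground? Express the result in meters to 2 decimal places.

With a 0.00004° grid the true value lies within half a step, ±0.00004°/2 = ±2e-05°, of the stored one.
Parallels shrink by cos φ, so at 70.8352° a degree of longitude is 110574 × 0.3283 ≈ 36299.9 m.
East–west error: 2e-05° × 36299.9 m/° ≈ 0.725999 m.

0.73 meters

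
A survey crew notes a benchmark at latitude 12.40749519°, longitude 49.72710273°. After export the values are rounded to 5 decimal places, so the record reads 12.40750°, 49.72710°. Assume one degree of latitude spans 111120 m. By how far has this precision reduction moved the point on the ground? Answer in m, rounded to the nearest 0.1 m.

0.6 m

The latitude changed by -0.00000481° and the longitude by +0.00000273°.
N–S: -0.00000481° × 111120 m/° = -0.534487 m.
E–W at 12.4075°: 0.00000273° × 111120 × cos 12.4075° = 0.00000273 × 111120 × 0.9766 ≈ 0.296272 m.
Hypotenuse of the two orthogonal shifts: √(0.534487² + 0.296272²) = 0.611109 m.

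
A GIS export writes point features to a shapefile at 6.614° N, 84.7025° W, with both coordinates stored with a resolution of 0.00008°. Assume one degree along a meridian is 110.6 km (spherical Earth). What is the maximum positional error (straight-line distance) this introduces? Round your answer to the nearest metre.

With a 0.00008° grid the true value lies within half a step, ±0.00008°/2 = ±4e-05°, of the stored one.
Latitude error → 4e-05 × 110600 = 4.424 m along the meridian.
Longitude error → 4e-05 × 110600 × cos 6.614° = 4e-05 × 110600 × 0.9933 ≈ 4.39456 m.
Worst case both components are at the extreme and orthogonal: √(4.424² + 4.39456²) ≈ 6.2357 m.

6 metres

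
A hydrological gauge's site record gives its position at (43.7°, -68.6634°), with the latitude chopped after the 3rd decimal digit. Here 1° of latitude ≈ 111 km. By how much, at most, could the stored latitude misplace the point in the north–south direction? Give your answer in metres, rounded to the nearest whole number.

Truncating at 3 decimal places can drop up to a full unit in the last place, so the latitude may be off by as much as 0.001°.
Along the meridian that is 0.001° × 111000 m/° = 111 m.

111 metres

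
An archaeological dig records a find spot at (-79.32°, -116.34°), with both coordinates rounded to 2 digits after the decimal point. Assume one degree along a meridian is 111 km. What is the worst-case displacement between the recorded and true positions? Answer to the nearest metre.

Rounding to 2 decimal places leaves each coordinate within ±0.005° of the true value.
N–S: 0.005° × 111000 m/° = 555 m.
East–west component at 79.32°: 0.005° × 111000 × cos 79.32° ≈ 0.005 × 20570.9 ≈ 102.855 m.
Worst case both components are at the extreme and orthogonal: √(555² + 102.855²) ≈ 564.45 m.

564 metres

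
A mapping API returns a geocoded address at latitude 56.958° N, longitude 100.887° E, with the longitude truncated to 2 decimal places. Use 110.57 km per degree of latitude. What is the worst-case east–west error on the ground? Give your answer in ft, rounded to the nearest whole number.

1978 ft

Truncating at 2 decimal places can drop up to a full unit in the last place, so the longitude may be off by as much as 0.01°.
One degree of longitude at 56.958° is 110570 × cos 56.958° ≈ 110570 × 0.5453 = 60288.7 m.
So at most 0.01° × 60288.7 ≈ 602.887 m east–west.
In feet: 602.887 m ÷ 0.3048 ≈ 1978 ft.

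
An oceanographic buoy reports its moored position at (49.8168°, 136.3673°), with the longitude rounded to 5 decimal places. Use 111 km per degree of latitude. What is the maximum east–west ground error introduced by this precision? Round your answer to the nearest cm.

Rounding to 5 decimal places leaves the longitude within ±5e-06° of the true value.
Parallels shrink by cos φ, so at 49.8168° a degree of longitude is 111000 × 0.6452 ≈ 71620.9 m.
So at most 5e-06° × 71620.9 ≈ 0.358105 m east–west.
That is 0.358105 m = 35.81 cm.

36 cm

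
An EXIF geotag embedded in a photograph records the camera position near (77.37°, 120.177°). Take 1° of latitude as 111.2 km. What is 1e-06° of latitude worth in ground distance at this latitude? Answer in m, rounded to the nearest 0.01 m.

1e-06° × 111200 m/° = 0.1112 m.

0.11 m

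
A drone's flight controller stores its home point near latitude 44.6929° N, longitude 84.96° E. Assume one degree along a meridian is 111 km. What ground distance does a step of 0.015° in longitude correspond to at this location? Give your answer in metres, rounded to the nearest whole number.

1184 metres

At 44.6929° a degree of longitude is 111000 × cos 44.6929° ≈ 78908.4 m, so 0.015° corresponds to 1183.63 m.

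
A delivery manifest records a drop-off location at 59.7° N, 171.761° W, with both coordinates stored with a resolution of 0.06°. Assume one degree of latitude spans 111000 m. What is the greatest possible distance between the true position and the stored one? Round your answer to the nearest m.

With a 0.06° grid the true value lies within half a step, ±0.06°/2 = ±0.03°, of the stored one.
North–south component: 0.03° × 111000 = 3330 m.
East–west component at 59.7°: 0.03° × 111000 × cos 59.7° ≈ 0.03 × 56002.6 ≈ 1680.08 m.
The two errors are perpendicular, so the maximum displacement is √(3330² + 1680.08²) ≈ 3729.82 m.

3730 m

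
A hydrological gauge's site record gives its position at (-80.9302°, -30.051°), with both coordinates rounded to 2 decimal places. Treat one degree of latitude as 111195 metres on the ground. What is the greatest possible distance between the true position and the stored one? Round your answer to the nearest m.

Rounding to 2 decimal places leaves each coordinate within ±0.005° of the true value.
North–south component: 0.005° × 111195 = 555.975 m.
East–west component at 80.9302°: 0.005° × 111195 × cos 80.9302° ≈ 0.005 × 17528.5 ≈ 87.6426 m.
Combining orthogonally: (555.975² + 87.6426²)^½ ≈ 562.84 m.

563 m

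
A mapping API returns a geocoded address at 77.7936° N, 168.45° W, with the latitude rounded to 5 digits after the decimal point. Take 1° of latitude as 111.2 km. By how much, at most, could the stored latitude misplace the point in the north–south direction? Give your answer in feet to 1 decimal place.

1.8 feet

Rounding to 5 decimal places leaves the latitude within ±5e-06° of the true value.
Along the meridian that is 5e-06° × 111200 m/° = 0.556 m.
In feet: 0.556 m ÷ 0.3048 ≈ 1.8241 ft.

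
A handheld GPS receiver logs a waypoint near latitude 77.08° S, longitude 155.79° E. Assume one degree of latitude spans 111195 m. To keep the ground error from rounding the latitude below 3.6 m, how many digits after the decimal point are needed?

5 decimal places

One degree of latitude covers 111195 m.
With N decimal places the half-ulp bound is 0.5·10⁻ᴺ°, or 0.5·10⁻ᴺ × 111195 m on the ground.
Need 0.5 × 111195 × 10⁻ᴺ ≤ 3.6 → 10⁻ᴺ ≤ 6.475e-05, so N ≥ 4.19.
So 5 decimal places suffice (0.556 m); 4 would allow up to 5.56 m.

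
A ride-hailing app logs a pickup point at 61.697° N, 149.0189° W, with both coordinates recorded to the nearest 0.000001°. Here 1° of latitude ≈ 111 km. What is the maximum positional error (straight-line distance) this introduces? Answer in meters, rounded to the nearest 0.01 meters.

Rounding to 6 decimal places leaves each coordinate within ±5e-07° of the true value.
Latitude error → 5e-07 × 111000 = 0.0555 m along the meridian.
E–W at 61.697°: 5e-07° × 111000 × cos 61.697° = 5e-07 × 111000 × 0.4741 ≈ 0.0263145 m.
The two errors are perpendicular, so the maximum displacement is √(0.0555² + 0.0263145²) ≈ 0.0614223 m.

0.06 meters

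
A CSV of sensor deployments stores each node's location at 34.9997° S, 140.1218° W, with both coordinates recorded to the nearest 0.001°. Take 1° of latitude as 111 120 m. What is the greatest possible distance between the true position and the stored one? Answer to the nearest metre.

Rounding to 3 decimal places leaves each coordinate within ±0.0005° of the true value.
N–S: 0.0005° × 111120 m/° = 55.56 m.
Longitude error → 0.0005 × 111120 × cos 34.9997° = 0.0005 × 111120 × 0.8192 ≈ 45.5123 m.
Combining orthogonally: (55.56² + 45.5123²)^½ ≈ 71.8212 m.

72 metres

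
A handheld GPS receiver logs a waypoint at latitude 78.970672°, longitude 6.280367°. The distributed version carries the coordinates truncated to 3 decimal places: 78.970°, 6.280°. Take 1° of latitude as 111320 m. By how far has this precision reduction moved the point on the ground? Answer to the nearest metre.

The latitude changed by +0.000672° and the longitude by +0.000367°.
N–S: 0.000672° × 111320 m/° = 74.807 m.
E–W at 78.97°: 0.000367° × 111320 × cos 78.97° = 0.000367 × 111320 × 0.1913 ≈ 7.81639 m.
Hypotenuse of the two orthogonal shifts: √(74.807² + 7.81639²) = 75.2143 m.

75 metres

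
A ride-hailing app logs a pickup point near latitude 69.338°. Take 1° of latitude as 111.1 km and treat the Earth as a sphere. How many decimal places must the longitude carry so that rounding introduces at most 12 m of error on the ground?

4

At 69.338° one degree of longitude covers 111100 × cos 69.338° ≈ 111100 × 0.3529 ≈ 39202.1 m.
N decimal places → at most half a unit in the last place, 0.5 × 10⁻ᴺ° = 39202.1/2 × 10⁻ᴺ m.
Setting 19601.1 × 10⁻ᴺ ≤ 12 gives 10ᴺ ≥ 1633, i.e. N ≥ 3.21.
At 3 places the error can reach 19.6 m, but 4 places keeps it to 1.96 m.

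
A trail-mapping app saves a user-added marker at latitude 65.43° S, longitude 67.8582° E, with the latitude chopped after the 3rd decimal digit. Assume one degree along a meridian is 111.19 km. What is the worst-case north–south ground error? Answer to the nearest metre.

Truncating at 3 decimal places can drop up to a full unit in the last place, so the latitude may be off by as much as 0.001°.
So the N–S error is at most 0.001 × 111190 = 111.19 m.

111 metres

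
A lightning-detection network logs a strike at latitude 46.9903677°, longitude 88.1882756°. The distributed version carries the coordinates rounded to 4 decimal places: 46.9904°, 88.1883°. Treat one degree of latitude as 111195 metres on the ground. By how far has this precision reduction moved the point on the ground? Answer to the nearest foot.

13 feet

Δlat = 46.9903677 − 46.9904 = -0.0000323°; Δlon = 88.1882756 − 88.1883 = -0.0000244°.
North–south shift: -0.0000323 × 111195 = -3.5916 m.
E–W at 46.9904°: -0.0000244° × 111195 × cos 46.9904° = -0.0000244 × 111195 × 0.6821 ≈ -1.8507 m.
Combined displacement = (3.5916² + 1.8507²)^½ ≈ 4.04038 m.
Converting: 4.04038 m × 3.2808 ft/m ≈ 13.256 ft.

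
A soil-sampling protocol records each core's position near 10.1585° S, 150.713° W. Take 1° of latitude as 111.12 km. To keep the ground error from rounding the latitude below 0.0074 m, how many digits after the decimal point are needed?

7 decimal places

One degree of latitude covers 111120 m.
With N decimal places the half-ulp bound is 0.5·10⁻ᴺ°, or 0.5·10⁻ᴺ × 111120 m on the ground.
Setting 55560 × 10⁻ᴺ ≤ 0.0074 gives 10ᴺ ≥ 7.508e+06, i.e. N ≥ 6.88.
So 7 decimal places suffice (0.00556 m); 6 would allow up to 0.0556 m.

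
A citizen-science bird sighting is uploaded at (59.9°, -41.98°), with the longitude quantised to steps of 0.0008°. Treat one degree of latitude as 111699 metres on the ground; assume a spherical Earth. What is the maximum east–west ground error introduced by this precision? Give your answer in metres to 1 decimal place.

With a 0.0008° grid the true value lies within half a step, ±0.0008°/2 = ±0.0004°, of the stored one.
At latitude 59.9° a degree of longitude spans 111699 m × cos 59.9° = 111699 × 0.5015 ≈ 56018.2 m.
Maximum E–W displacement: 0.0004 × 56018.2 = 22.4073 m.

22.4 metres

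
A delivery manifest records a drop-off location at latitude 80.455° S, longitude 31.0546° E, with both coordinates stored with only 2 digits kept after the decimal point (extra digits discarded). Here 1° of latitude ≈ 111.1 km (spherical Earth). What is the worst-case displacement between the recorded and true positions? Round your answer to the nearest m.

1126 m

Truncating at 2 decimal places can drop up to a full unit in the last place, so each coordinate may be off by as much as 0.01°.
Latitude error → 0.01 × 111100 = 1111 m along the meridian.
E–W at 80.455°: 0.01° × 111100 × cos 80.455° = 0.01 × 111100 × 0.1658 ≈ 184.228 m.
Combining orthogonally: (1111² + 184.228²)^½ ≈ 1126.17 m.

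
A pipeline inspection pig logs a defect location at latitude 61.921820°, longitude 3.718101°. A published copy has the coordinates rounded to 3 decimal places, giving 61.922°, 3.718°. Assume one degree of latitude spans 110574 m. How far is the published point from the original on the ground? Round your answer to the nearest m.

Δlat = 61.921820 − 61.922 = -0.000180°; Δlon = 3.718101 − 3.718 = +0.000101°.
N–S: -0.000180° × 110574 m/° = -19.9033 m.
East–west at this latitude: 0.000101° × 110574 × cos 61.922° ≈ 0.000101 × 52044.2 = 5.25647 m.
Hypotenuse of the two orthogonal shifts: √(19.9033² + 5.25647²) = 20.5857 m.

21 m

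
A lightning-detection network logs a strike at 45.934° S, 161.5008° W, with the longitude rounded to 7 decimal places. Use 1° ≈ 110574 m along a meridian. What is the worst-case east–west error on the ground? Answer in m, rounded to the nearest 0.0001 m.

0.0038 m

Rounding to 7 decimal places leaves the longitude within ±5e-08° of the true value.
Parallels shrink by cos φ, so at 45.934° a degree of longitude is 110574 × 0.6955 ≈ 76902.7 m.
East–west error: 5e-08° × 76902.7 m/° ≈ 0.00384514 m.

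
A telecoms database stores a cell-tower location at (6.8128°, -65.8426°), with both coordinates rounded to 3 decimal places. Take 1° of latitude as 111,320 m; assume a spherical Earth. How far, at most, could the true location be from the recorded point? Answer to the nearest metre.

78 metres

Rounding to 3 decimal places leaves each coordinate within ±0.0005° of the true value.
N–S: 0.0005° × 111320 m/° = 55.66 m.
E–W at 6.8128°: 0.0005° × 111320 × cos 6.8128° = 0.0005 × 111320 × 0.9929 ≈ 55.267 m.
Combining orthogonally: (55.66² + 55.267²)^½ ≈ 78.4377 m.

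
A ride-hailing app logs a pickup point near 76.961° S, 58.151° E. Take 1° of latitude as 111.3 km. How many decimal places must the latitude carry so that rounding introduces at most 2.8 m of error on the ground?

5 decimal places

One degree of latitude covers 111300 m.
N decimal places → at most half a unit in the last place, 0.5 × 10⁻ᴺ° = 111300/2 × 10⁻ᴺ m.
Need 0.5 × 111300 × 10⁻ᴺ ≤ 2.8 → 10⁻ᴺ ≤ 5.031e-05, so N ≥ 4.30.
So 5 decimal places suffice (0.556 m); 4 would allow up to 5.57 m.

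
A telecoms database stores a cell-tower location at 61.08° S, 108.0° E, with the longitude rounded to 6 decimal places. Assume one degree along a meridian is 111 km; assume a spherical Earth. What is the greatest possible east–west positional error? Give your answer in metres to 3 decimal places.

Rounding to 6 decimal places leaves the longitude within ±5e-07° of the true value.
One degree of longitude at 61.08° is 111000 × cos 61.08° ≈ 111000 × 0.4836 = 53678.3 m.
East–west error: 5e-07° × 53678.3 m/° ≈ 0.0268391 m.

0.027 metres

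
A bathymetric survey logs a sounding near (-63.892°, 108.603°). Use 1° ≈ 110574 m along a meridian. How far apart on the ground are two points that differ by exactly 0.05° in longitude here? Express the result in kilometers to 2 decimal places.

2.43 kilometers

0.05° of longitude at 63.892° is 0.05 × 110574 × cos 63.892° ≈ 0.05 × 48659.7 = 2432.98 m.
That is 2432.98 m = 2.433 km.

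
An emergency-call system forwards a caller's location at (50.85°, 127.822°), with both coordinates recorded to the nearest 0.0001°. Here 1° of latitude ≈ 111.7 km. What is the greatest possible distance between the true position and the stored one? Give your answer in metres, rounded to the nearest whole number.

7 metres

Rounding to 4 decimal places leaves each coordinate within ±5e-05° of the true value.
N–S: 5e-05° × 111700 m/° = 5.585 m.
E–W at 50.85°: 5e-05° × 111700 × cos 50.85° = 5e-05 × 111700 × 0.6314 ≈ 3.52611 m.
The two errors are perpendicular, so the maximum displacement is √(5.585² + 3.52611²) ≈ 6.60497 m.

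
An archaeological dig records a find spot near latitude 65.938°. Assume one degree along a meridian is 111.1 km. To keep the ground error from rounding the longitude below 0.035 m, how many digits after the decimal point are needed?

At 65.938° one degree of longitude covers 111100 × cos 65.938° ≈ 111100 × 0.4077 ≈ 45298.2 m.
Rounding to N decimal places gives at most 0.5 × 10⁻ᴺ degrees of error, i.e. 0.5 × 10⁻ᴺ × 45298.2 m.
Setting 22649.1 × 10⁻ᴺ ≤ 0.035 gives 10ᴺ ≥ 6.471e+05, i.e. N ≥ 5.81.
N = 5 would give 0.226 m (too coarse); N = 6 gives 0.0226 m ≤ 0.035 m.

6 decimal places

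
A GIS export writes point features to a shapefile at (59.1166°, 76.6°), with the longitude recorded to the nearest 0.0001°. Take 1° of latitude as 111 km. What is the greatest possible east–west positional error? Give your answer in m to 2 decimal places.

Rounding to 4 decimal places leaves the longitude within ±5e-05° of the true value.
At latitude 59.1166° a degree of longitude spans 111000 m × cos 59.1166° = 111000 × 0.5133 ≈ 56975.5 m.
So at most 5e-05° × 56975.5 ≈ 2.84877 m east–west.

2.85 m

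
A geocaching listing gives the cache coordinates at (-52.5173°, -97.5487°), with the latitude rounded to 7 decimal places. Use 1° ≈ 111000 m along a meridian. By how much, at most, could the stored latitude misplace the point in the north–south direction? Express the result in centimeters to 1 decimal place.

0.6 centimeters

Rounding to 7 decimal places leaves the latitude within ±5e-08° of the true value.
Along the meridian that is 5e-08° × 111000 m/° = 0.00555 m.
That is 0.00555 m = 0.555 cm.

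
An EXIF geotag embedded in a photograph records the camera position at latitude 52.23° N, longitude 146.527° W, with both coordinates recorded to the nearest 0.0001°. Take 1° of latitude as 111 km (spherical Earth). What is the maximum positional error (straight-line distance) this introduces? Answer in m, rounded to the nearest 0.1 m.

6.5 m

Rounding to 4 decimal places leaves each coordinate within ±5e-05° of the true value.
North–south component: 5e-05° × 111000 = 5.55 m.
East–west component at 52.23°: 5e-05° × 111000 × cos 52.23° ≈ 5e-05 × 67986.8 ≈ 3.39934 m.
The two errors are perpendicular, so the maximum displacement is √(5.55² + 3.39934²) ≈ 6.5083 m.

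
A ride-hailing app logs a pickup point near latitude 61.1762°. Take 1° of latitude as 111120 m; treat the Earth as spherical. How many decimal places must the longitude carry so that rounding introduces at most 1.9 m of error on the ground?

At 61.1762° one degree of longitude covers 111120 × cos 61.1762° ≈ 111120 × 0.4821 ≈ 53572.9 m.
N decimal places → at most half a unit in the last place, 0.5 × 10⁻ᴺ° = 53572.9/2 × 10⁻ᴺ m.
Setting 26786.5 × 10⁻ᴺ ≤ 1.9 gives 10ᴺ ≥ 1.41e+04, i.e. N ≥ 4.15.
At 4 places the error can reach 2.68 m, but 5 places keeps it to 0.268 m.

5 decimal places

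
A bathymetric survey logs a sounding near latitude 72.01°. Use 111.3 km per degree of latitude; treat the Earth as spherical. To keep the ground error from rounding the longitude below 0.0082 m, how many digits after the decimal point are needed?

At 72.01° one degree of longitude covers 111300 × cos 72.01° ≈ 111300 × 0.3089 ≈ 34375.1 m.
Rounding to N decimal places gives at most 0.5 × 10⁻ᴺ degrees of error, i.e. 0.5 × 10⁻ᴺ × 34375.1 m.
Setting 17187.6 × 10⁻ᴺ ≤ 0.0082 gives 10ᴺ ≥ 2.096e+06, i.e. N ≥ 6.32.
So 7 decimal places suffice (0.00172 m); 6 would allow up to 0.0172 m.

7 decimal places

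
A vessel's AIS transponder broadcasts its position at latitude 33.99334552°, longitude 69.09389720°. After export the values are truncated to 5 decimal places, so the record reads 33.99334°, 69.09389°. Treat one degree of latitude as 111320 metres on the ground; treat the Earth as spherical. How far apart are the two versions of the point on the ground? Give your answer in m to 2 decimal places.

0.91 m

The latitude changed by +0.00000552° and the longitude by +0.00000720°.
North–south shift: 0.00000552 × 111320 = 0.614486 m.
East–west at this latitude: 0.00000720° × 111320 × cos 33.9933° ≈ 0.00000720 × 92295.7 = 0.664529 m.
Hypotenuse of the two orthogonal shifts: √(0.614486² + 0.664529²) = 0.905092 m.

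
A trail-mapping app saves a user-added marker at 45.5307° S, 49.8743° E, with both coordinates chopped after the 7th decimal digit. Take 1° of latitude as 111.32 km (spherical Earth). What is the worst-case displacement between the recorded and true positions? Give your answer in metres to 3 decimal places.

Truncating at 7 decimal places can drop up to a full unit in the last place, so each coordinate may be off by as much as 1e-07°.
North–south component: 1e-07° × 111320 = 0.011132 m.
Longitude error → 1e-07 × 111320 × cos 45.5307° = 1e-07 × 111320 × 0.7005 ≈ 0.00779827 m.
The two errors are perpendicular, so the maximum displacement is √(0.011132² + 0.00779827²) ≈ 0.0135917 m.

0.014 metres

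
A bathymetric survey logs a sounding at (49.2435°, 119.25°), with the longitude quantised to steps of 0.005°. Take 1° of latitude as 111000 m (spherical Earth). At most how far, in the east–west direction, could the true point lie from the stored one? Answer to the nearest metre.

With a 0.005° grid the true value lies within half a step, ±0.005°/2 = ±0.0025°, of the stored one.
Parallels shrink by cos φ, so at 49.2435° a degree of longitude is 111000 × 0.6528 ≈ 72465.9 m.
East–west error: 0.0025° × 72465.9 m/° ≈ 181.165 m.

181 metres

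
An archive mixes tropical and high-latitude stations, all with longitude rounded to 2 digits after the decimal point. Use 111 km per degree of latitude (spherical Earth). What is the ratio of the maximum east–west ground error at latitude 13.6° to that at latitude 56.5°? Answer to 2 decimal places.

1.76

Rounding to 2 decimal places leaves the longitude within ±0.005° of the true value.
At 13.6°: 0.005° × 111000 × cos 13.6° = 0.005 × 111000 × 0.9720 ≈ 539.44 m.
At 56.5°: 0.005° × 111000 × cos 56.5° = 0.005 × 111000 × 0.5519 ≈ 306.33 m.
The ratio reduces to cos 13.6° / cos 56.5° = 0.9720/0.5519 ≈ 1.7610.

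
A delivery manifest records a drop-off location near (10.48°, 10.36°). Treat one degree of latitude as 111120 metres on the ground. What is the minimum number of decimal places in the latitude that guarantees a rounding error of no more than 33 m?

One degree of latitude covers 111120 m.
With N decimal places the half-ulp bound is 0.5·10⁻ᴺ°, or 0.5·10⁻ᴺ × 111120 m on the ground.
Need 0.5 × 111120 × 10⁻ᴺ ≤ 33 → 10⁻ᴺ ≤ 5.940e-04, so N ≥ 3.23.
N = 3 would give 55.6 m (too coarse); N = 4 gives 5.56 m ≤ 33 m.

4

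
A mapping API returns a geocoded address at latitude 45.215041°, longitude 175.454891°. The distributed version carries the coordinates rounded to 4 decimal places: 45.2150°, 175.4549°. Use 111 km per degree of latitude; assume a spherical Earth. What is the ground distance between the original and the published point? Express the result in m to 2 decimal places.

4.61 m

The latitude changed by +0.000041° and the longitude by -0.000009°.
North–south shift: 0.000041 × 111000 = 4.551 m.
East–west at this latitude: -0.000009° × 111000 × cos 45.215° ≈ -0.000009 × 78193.8 = -0.703744 m.
Distance: √(4.551² + 0.703744²) ≈ 4.60509 m.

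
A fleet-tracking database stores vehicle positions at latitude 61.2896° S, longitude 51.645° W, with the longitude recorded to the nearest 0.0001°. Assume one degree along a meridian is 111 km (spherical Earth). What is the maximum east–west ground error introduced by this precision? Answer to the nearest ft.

Rounding to 4 decimal places leaves the longitude within ±5e-05° of the true value.
Parallels shrink by cos φ, so at 61.2896° a degree of longitude is 111000 × 0.4804 ≈ 53322.5 m.
East–west error: 5e-05° × 53322.5 m/° ≈ 2.66612 m.
Converting: 2.66612 m × 3.2808 ft/m ≈ 8.7471 ft.

9 ft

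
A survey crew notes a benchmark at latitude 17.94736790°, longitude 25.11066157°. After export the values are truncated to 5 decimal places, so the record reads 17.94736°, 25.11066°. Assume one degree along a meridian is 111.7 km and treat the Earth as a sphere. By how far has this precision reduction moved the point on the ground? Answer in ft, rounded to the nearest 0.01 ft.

The latitude changed by +0.00000790° and the longitude by +0.00000157°.
North–south shift: 0.00000790 × 111700 = 0.88243 m.
East–west at this latitude: 0.00000157° × 111700 × cos 17.9474° ≈ 0.00000157 × 106265 = 0.166836 m.
Hypotenuse of the two orthogonal shifts: √(0.88243² + 0.166836²) = 0.898063 m.
In feet: 0.898063 m ÷ 0.3048 ≈ 2.9464 ft.

2.95 ft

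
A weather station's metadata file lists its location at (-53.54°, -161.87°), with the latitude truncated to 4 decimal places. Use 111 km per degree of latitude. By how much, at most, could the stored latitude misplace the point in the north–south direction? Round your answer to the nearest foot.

Truncating at 4 decimal places can drop up to a full unit in the last place, so the latitude may be off by as much as 0.0001°.
North–south distance: 0.0001° × 111000 m/° = 11.1 m.
Converting: 11.1 m × 3.2808 ft/m ≈ 36.417 ft.

36 feet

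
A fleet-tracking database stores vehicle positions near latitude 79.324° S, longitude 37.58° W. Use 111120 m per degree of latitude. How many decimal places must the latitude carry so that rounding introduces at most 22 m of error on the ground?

One degree of latitude covers 111120 m.
N decimal places → at most half a unit in the last place, 0.5 × 10⁻ᴺ° = 111120/2 × 10⁻ᴺ m.
Setting 55560 × 10⁻ᴺ ≤ 22 gives 10ᴺ ≥ 2525, i.e. N ≥ 3.40.
So 4 decimal places suffice (5.56 m); 3 would allow up to 55.6 m.

4 decimal places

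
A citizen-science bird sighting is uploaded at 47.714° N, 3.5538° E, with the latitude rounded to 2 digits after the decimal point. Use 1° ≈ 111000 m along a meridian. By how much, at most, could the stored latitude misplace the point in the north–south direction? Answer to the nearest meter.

Rounding to 2 decimal places leaves the latitude within ±0.005° of the true value.
North–south distance: 0.005° × 111000 m/° = 555 m.

555 meters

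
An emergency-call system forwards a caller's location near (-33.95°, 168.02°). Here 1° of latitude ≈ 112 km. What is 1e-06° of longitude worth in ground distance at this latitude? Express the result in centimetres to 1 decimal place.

9.3 centimetres

At 33.95° a degree of longitude is 112000 × cos 33.95° ≈ 92906.8 m, so 1e-06° corresponds to 0.0929068 m.
That is 0.0929068 m = 9.2907 cm.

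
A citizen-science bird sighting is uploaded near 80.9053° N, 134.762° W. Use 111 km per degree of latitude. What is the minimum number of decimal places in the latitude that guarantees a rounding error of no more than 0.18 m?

6

One degree of latitude covers 111000 m.
N decimal places → at most half a unit in the last place, 0.5 × 10⁻ᴺ° = 111000/2 × 10⁻ᴺ m.
Setting 55500 × 10⁻ᴺ ≤ 0.18 gives 10ᴺ ≥ 3.083e+05, i.e. N ≥ 5.49.
So 6 decimal places suffice (0.0555 m); 5 would allow up to 0.555 m.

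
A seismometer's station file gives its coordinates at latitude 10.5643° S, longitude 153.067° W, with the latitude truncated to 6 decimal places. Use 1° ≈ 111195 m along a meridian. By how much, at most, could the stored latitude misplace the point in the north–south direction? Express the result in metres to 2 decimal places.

0.11 metres

Truncating at 6 decimal places can drop up to a full unit in the last place, so the latitude may be off by as much as 1e-06°.
So the N–S error is at most 1e-06 × 111195 = 0.111195 m.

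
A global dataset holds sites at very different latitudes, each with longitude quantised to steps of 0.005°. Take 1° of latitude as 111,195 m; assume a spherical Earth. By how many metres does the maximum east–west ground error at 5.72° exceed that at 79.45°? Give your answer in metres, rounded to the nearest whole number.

226 metres

With a 0.005° grid the true value lies within half a step, ±0.005°/2 = ±0.0025°, of the stored one.
Error at 5.72° = 0.0025° × 111195 × cos 5.72° ≈ 277.99 × 0.9950 = 276.6 m.
At 79.45°: 0.0025° × 111195 × cos 79.45° = 0.0025 × 111195 × 0.1831 ≈ 50.898 m.
Difference: 276.6 − 50.898 = 225.71 m.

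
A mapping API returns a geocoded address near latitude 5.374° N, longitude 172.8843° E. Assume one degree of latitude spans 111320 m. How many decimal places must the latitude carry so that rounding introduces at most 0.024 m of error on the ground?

One degree of latitude covers 111320 m.
Rounding to N decimal places gives at most 0.5 × 10⁻ᴺ degrees of error, i.e. 0.5 × 10⁻ᴺ × 111320 m.
Setting 55660 × 10⁻ᴺ ≤ 0.024 gives 10ᴺ ≥ 2.319e+06, i.e. N ≥ 6.37.
At 6 places the error can reach 0.0557 m, but 7 places keeps it to 0.00557 m.

7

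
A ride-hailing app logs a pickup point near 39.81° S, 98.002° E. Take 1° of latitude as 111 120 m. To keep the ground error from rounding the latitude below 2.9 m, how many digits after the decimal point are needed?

5 decimal places

One degree of latitude covers 111120 m.
N decimal places → at most half a unit in the last place, 0.5 × 10⁻ᴺ° = 111120/2 × 10⁻ᴺ m.
Need 0.5 × 111120 × 10⁻ᴺ ≤ 2.9 → 10⁻ᴺ ≤ 5.220e-05, so N ≥ 4.28.
N = 4 would give 5.56 m (too coarse); N = 5 gives 0.556 m ≤ 2.9 m.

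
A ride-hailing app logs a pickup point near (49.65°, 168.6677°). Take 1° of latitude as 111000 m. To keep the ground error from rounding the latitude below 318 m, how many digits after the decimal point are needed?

One degree of latitude covers 111000 m.
Rounding to N decimal places gives at most 0.5 × 10⁻ᴺ degrees of error, i.e. 0.5 × 10⁻ᴺ × 111000 m.
Setting 55500 × 10⁻ᴺ ≤ 318 gives 10ᴺ ≥ 174.5, i.e. N ≥ 2.24.
N = 2 would give 555 m (too coarse); N = 3 gives 55.5 m ≤ 318 m.

3 decimal places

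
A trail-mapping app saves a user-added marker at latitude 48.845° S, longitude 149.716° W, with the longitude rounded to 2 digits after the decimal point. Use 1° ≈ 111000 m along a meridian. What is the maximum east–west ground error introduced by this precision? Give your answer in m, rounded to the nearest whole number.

Rounding to 2 decimal places leaves the longitude within ±0.005° of the true value.
Parallels shrink by cos φ, so at 48.845° a degree of longitude is 111000 × 0.6581 ≈ 73048.9 m.
Maximum E–W displacement: 0.005 × 73048.9 = 365.245 m.

365 m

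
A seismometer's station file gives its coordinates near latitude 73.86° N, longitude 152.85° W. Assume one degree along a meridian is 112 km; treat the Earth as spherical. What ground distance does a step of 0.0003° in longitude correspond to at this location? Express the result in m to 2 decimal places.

9.34 m

One degree of longitude here spans 112000 × cos 73.86° = 112000 × 0.2780 ≈ 31134.4 m; 0.0003° of that is 9.34031 m.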